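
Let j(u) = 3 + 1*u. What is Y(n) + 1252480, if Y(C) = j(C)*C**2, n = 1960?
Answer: 7542313280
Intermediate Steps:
j(u) = 3 + u
Y(C) = C**2*(3 + C) (Y(C) = (3 + C)*C**2 = C**2*(3 + C))
Y(n) + 1252480 = 1960**2*(3 + 1960) + 1252480 = 3841600*1963 + 1252480 = 7541060800 + 1252480 = 7542313280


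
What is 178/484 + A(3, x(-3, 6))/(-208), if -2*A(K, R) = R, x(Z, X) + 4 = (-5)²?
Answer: 21053/50336 ≈ 0.41825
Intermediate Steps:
x(Z, X) = 21 (x(Z, X) = -4 + (-5)² = -4 + 25 = 21)
A(K, R) = -R/2
178/484 + A(3, x(-3, 6))/(-208) = 178/484 - ½*21/(-208) = 178*(1/484) - 21/2*(-1/208) = 89/242 + 21/416 = 21053/50336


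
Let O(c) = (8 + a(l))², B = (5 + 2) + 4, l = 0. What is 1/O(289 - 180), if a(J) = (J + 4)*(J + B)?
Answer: 1/2704 ≈ 0.00036982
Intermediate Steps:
B = 11 (B = 7 + 4 = 11)
a(J) = (4 + J)*(11 + J) (a(J) = (J + 4)*(J + 11) = (4 + J)*(11 + J))
O(c) = 2704 (O(c) = (8 + (44 + 0² + 15*0))² = (8 + (44 + 0 + 0))² = (8 + 44)² = 52² = 2704)
1/O(289 - 180) = 1/2704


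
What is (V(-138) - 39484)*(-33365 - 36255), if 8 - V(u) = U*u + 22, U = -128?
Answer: 3979618440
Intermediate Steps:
V(u) = -14 + 128*u (V(u) = 8 - (-128*u + 22) = 8 - (22 - 128*u) = 8 + (-22 + 128*u) = -14 + 128*u)
(V(-138) - 39484)*(-33365 - 36255) = ((-14 + 128*(-138)) - 39484)*(-33365 - 36255) = ((-14 - 17664) - 39484)*(-69620) = (-17678 - 39484)*(-69620) = -57162*(-69620) = 3979618440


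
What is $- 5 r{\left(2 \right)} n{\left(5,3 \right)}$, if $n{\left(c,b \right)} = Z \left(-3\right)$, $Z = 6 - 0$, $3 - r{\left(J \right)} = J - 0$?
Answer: $90$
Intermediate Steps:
$r{\left(J \right)} = 3 - J$ ($r{\left(J \right)} = 3 - \left(J - 0\right) = 3 - \left(J + 0\right) = 3 - J$)
$Z = 6$ ($Z = 6 + 0 = 6$)
$n{\left(c,b \right)} = -18$ ($n{\left(c,b \right)} = 6 \left(-3\right) = -18$)
$- 5 r{\left(2 \right)} n{\left(5,3 \right)} = - 5 \left(3 - 2\right) \left(-18\right) = \left(-5\right) 1 \left(-18\right) = \left(-5\right) \left(-18\right) = 90$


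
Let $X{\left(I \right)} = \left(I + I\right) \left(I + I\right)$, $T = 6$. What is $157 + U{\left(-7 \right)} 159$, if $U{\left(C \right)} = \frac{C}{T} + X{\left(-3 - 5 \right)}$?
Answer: $\frac{81351}{2} \approx 40676.0$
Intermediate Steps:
$X{\left(I \right)} = 4 I^{2}$ ($X{\left(I \right)} = 2 I 2 I = 4 I^{2}$)
$U{\left(C \right)} = 256 + \frac{C}{6}$ ($U{\left(C \right)} = \frac{C}{6} + 4 \left(-3 - 5\right)^{2} = \frac{C}{6} + 4 \left(-8\right)^{2} = \frac{C}{6} + 4 \cdot 64 = \frac{C}{6} + 256 = 256 + \frac{C}{6}$)
$157 + U{\left(-7 \right)} 159 = 157 + \left(256 + \frac{1}{6} \left(-7\right)\right) 159 = 157 + \left(256 - \frac{7}{6}\right) 159 = 157 + \frac{1529}{6} \cdot 159 = 157 + \frac{81037}{2} = \frac{81351}{2}$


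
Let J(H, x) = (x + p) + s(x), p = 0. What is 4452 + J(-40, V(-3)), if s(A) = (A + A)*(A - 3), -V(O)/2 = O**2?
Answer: 5190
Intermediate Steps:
V(O) = -2*O**2
s(A) = 2*A*(-3 + A) (s(A) = (2*A)*(-3 + A) = 2*A*(-3 + A))
J(H, x) = x + 2*x*(-3 + x) (J(H, x) = (x + 0) + 2*x*(-3 + x) = x + 2*x*(-3 + x))
4452 + J(-40, V(-3)) = 4452 + (-2*(-3)**2)*(-5 + 2*(-2*(-3)**2)) = 4452 + (-2*9)*(-5 + 2*(-2*9)) = 4452 - 18*(-5 + 2*(-18)) = 4452 - 18*(-5 - 36) = 4452 - 18*(-41) = 4452 + 738 = 5190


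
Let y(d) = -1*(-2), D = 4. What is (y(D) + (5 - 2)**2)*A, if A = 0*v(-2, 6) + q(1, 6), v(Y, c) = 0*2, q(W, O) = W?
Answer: 11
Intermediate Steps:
v(Y, c) = 0
A = 1 (A = 0*0 + 1 = 0 + 1 = 1)
y(d) = 2
(y(D) + (5 - 2)**2)*A = (2 + (5 - 2)**2)*1 = (2 + 3**2)*1 = (2 + 9)*1 = 11*1 = 11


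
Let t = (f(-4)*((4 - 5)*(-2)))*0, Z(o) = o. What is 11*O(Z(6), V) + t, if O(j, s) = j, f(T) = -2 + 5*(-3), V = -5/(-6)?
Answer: 66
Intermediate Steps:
V = 5/6 (V = -5*(-1/6) = 5/6 ≈ 0.83333)
f(T) = -17 (f(T) = -2 - 15 = -17)
t = 0 (t = -17*(4 - 5)*(-2)*0 = -(-17)*(-2)*0 = -17*2*0 = -34*0 = 0)
11*O(Z(6), V) + t = 11*6 + 0 = 66 + 0 = 66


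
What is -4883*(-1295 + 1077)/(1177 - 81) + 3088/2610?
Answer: 695428447/715140 ≈ 972.44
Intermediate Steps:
-4883*(-1295 + 1077)/(1177 - 81) + 3088/2610 = -4883/(1096/(-218)) + 3088*(1/2610) = -4883/(1096*(-1/218)) + 1544/1305 = -4883/(-548/109) + 1544/1305 = -4883*(-109/548) + 1544/1305 = 532247/548 + 1544/1305 = 695428447/715140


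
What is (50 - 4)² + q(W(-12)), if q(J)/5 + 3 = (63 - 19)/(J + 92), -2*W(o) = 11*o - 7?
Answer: 679063/323 ≈ 2102.4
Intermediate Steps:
W(o) = 7/2 - 11*o/2 (W(o) = -(11*o - 7)/2 = -(-7 + 11*o)/2 = 7/2 - 11*o/2)
q(J) = -15 + 220/(92 + J) (q(J) = -15 + 5*((63 - 19)/(J + 92)) = -15 + 5*(44/(92 + J)) = -15 + 220/(92 + J))
(50 - 4)² + q(W(-12)) = (50 - 4)² + 5*(-232 - 3*(7/2 - 11/2*(-12)))/(92 + (7/2 - 11/2*(-12))) = 46² + 5*(-232 - 3*(7/2 + 66))/(92 + (7/2 + 66)) = 2116 + 5*(-232 - 3*139/2)/(92 + 139/2) = 2116 + 5*(-232 - 417/2)/(323/2) = 2116 + 5*(2/323)*(-881/2) = 2116 - 4405/323 = 679063/323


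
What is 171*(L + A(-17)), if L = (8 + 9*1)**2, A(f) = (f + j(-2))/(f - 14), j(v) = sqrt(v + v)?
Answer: 1534896/31 - 342*I/31 ≈ 49513.0 - 11.032*I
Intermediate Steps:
j(v) = sqrt(2)*sqrt(v) (j(v) = sqrt(2*v) = sqrt(2)*sqrt(v))
A(f) = (f + 2*I)/(-14 + f) (A(f) = (f + sqrt(2)*sqrt(-2))/(f - 14) = (f + sqrt(2)*(I*sqrt(2)))/(-14 + f) = (f + 2*I)/(-14 + f))
L = 289 (L = (8 + 9)**2 = 17**2 = 289)
171*(L + A(-17)) = 171*(289 + (-17 + 2*I)/(-14 - 17)) = 171*(289 + (-17 + 2*I)/(-31)) = 171*(289 - (-17 + 2*I)/31) = 171*(289 + (17/31 - 2*I/31)) = 171*(8976/31 - 2*I/31) = 1534896/31 - 342*I/31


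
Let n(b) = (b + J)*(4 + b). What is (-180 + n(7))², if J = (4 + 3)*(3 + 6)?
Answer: 348100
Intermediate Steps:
J = 63 (J = 7*9 = 63)
n(b) = (4 + b)*(63 + b) (n(b) = (b + 63)*(4 + b) = (63 + b)*(4 + b) = (4 + b)*(63 + b))
(-180 + n(7))² = (-180 + (252 + 7² + 67*7))² = (-180 + (252 + 49 + 469))² = (-180 + 770)² = 590² = 348100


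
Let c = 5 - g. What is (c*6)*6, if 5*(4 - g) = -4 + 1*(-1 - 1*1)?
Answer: -36/5 ≈ -7.2000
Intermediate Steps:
g = 26/5 (g = 4 - (-4 + 1*(-1 - 1*1))/5 = 4 - (-4 + 1*(-1 - 1))/5 = 4 - (-4 + 1*(-2))/5 = 4 - (-4 - 2)/5 = 4 - 1/5*(-6) = 4 + 6/5 = 26/5 ≈ 5.2000)
c = -1/5 (c = 5 - 1*26/5 = 5 - 26/5 = -1/5 ≈ -0.20000)
(c*6)*6 = -1/5*6*6 = -6/5*6 = -36/5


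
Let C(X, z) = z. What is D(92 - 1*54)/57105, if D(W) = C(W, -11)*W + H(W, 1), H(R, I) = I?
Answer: -139/19035 ≈ -0.0073023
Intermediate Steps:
D(W) = 1 - 11*W (D(W) = -11*W + 1 = 1 - 11*W)
D(92 - 1*54)/57105 = (1 - 11*(92 - 1*54))/57105 = (1 - 11*(92 - 54))*(1/57105) = (1 - 11*38)*(1/57105) = (1 - 418)*(1/57105) = -417*1/57105 = -139/19035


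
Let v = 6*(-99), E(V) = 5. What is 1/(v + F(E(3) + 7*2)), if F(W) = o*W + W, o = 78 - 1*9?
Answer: 1/736 ≈ 0.0013587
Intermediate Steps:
v = -594
o = 69 (o = 78 - 9 = 69)
F(W) = 70*W (F(W) = 69*W + W = 70*W)
1/(v + F(E(3) + 7*2)) = 1/(-594 + 70*(5 + 7*2)) = 1/(-594 + 70*(5 + 14)) = 1/(-594 + 70*19) = 1/(-594 + 1330) = 1/736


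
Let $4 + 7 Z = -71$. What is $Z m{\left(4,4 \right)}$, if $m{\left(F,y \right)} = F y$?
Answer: $- \frac{1200}{7} \approx -171.43$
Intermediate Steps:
$Z = - \frac{75}{7}$ ($Z = - \frac{4}{7} + \frac{1}{7} \left(-71\right) = - \frac{4}{7} - \frac{71}{7} = - \frac{75}{7} \approx -10.714$)
$Z m{\left(4,4 \right)} = - \frac{75 \cdot 4 \cdot 4}{7} = \left(- \frac{75}{7}\right) 16 = - \frac{1200}{7}$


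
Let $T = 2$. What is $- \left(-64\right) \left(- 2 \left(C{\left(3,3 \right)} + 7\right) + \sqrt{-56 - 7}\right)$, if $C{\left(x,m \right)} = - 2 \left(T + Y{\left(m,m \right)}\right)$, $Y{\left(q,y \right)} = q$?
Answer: $384 + 192 i \sqrt{7} \approx 384.0 + 507.98 i$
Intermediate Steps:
$C{\left(x,m \right)} = -4 - 2 m$ ($C{\left(x,m \right)} = - 2 \left(2 + m\right) = -4 - 2 m$)
$- \left(-64\right) \left(- 2 \left(C{\left(3,3 \right)} + 7\right) + \sqrt{-56 - 7}\right) = - \left(-64\right) \left(- 2 \left(\left(-4 - 6\right) + 7\right) + \sqrt{-56 - 7}\right) = - \left(-64\right) \left(- 2 \left(\left(-4 - 6\right) + 7\right) + \sqrt{-63}\right) = - \left(-64\right) \left(- 2 \left(-10 + 7\right) + 3 i \sqrt{7}\right) = - \left(-64\right) \left(\left(-2\right) \left(-3\right) + 3 i \sqrt{7}\right) = - \left(-64\right) \left(6 + 3 i \sqrt{7}\right) = - (-384 - 192 i \sqrt{7}) = 384 + 192 i \sqrt{7}$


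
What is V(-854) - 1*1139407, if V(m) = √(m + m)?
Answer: -1139407 + 2*I*√427 ≈ -1.1394e+6 + 41.328*I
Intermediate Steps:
V(m) = √2*√m (V(m) = √(2*m) = √2*√m)
V(-854) - 1*1139407 = √2*√(-854) - 1*1139407 = √2*(I*√854) - 1139407 = 2*I*√427 - 1139407 = -1139407 + 2*I*√427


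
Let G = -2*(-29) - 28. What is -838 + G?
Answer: -808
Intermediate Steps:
G = 30 (G = 58 - 28 = 30)
-838 + G = -838 + 30 = -808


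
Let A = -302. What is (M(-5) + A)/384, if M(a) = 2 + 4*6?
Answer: -23/32 ≈ -0.71875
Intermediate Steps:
M(a) = 26 (M(a) = 2 + 24 = 26)
(M(-5) + A)/384 = (26 - 302)/384 = (1/384)*(-276) = -23/32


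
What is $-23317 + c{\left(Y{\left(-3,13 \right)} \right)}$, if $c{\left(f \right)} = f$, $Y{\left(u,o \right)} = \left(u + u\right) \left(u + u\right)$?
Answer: $-23281$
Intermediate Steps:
$Y{\left(u,o \right)} = 4 u^{2}$ ($Y{\left(u,o \right)} = 2 u 2 u = 4 u^{2}$)
$-23317 + c{\left(Y{\left(-3,13 \right)} \right)} = -23317 + 4 \left(-3\right)^{2} = -23317 + 4 \cdot 9 = -23317 + 36 = -23281$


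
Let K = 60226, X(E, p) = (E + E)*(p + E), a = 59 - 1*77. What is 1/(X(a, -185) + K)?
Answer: 1/67534 ≈ 1.4807e-5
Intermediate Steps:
a = -18 (a = 59 - 77 = -18)
X(E, p) = 2*E*(E + p) (X(E, p) = (2*E)*(E + p) = 2*E*(E + p))
1/(X(a, -185) + K) = 1/(2*(-18)*(-18 - 185) + 60226) = 1/(2*(-18)*(-203) + 60226) = 1/(7308 + 60226) = 1/67534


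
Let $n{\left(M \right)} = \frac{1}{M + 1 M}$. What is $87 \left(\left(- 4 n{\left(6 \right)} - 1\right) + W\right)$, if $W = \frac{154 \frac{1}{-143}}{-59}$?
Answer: $- \frac{87754}{767} \approx -114.41$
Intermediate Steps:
$n{\left(M \right)} = \frac{1}{2 M}$ ($n{\left(M \right)} = \frac{1}{M + M} = \frac{1}{2 M}$)
$W = \frac{14}{767}$ ($W = 154 \left(- \frac{1}{143}\right) \left(- \frac{1}{59}\right) = \left(- \frac{14}{13}\right) \left(- \frac{1}{59}\right) = \frac{14}{767} \approx 0.018253$)
$87 \left(\left(- 4 n{\left(6 \right)} - 1\right) + W\right) = 87 \left(\left(- 4 \frac{1}{2 \cdot 6} - 1\right) + \frac{14}{767}\right) = 87 \left(\left(- 4 \cdot \frac{1}{2} \cdot \frac{1}{6} - 1\right) + \frac{14}{767}\right) = 87 \left(\left(\left(-4\right) \frac{1}{12} - 1\right) + \frac{14}{767}\right) = 87 \left(\left(- \frac{1}{3} - 1\right) + \frac{14}{767}\right) = 87 \left(- \frac{4}{3} + \frac{14}{767}\right) = 87 \left(- \frac{3026}{2301}\right) = - \frac{87754}{767}$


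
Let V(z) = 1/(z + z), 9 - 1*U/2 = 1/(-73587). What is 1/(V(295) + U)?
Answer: 43416330/781568707 ≈ 0.055550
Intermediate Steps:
U = 1324568/73587 (U = 18 - 2/(-73587) = 18 - 2*(-1/73587) = 18 + 2/73587 = 1324568/73587 ≈ 18.000)
V(z) = 1/(2*z)
1/(V(295) + U) = 1/((½)/295 + 1324568/73587) = 1/((½)*(1/295) + 1324568/73587) = 1/(1/590 + 1324568/73587) = 1/(781568707/43416330) = 43416330/781568707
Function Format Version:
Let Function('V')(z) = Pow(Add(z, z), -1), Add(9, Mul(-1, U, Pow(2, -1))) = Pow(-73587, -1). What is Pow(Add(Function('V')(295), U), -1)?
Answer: Rational(43416330, 781568707) ≈ 0.055550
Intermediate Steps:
U = Rational(1324568, 73587) (U = Add(18, Mul(-2, Pow(-73587, -1))) = Add(18, Mul(-2, Rational(-1, 73587))) = Add(18, Rational(2, 73587)) = Rational(1324568, 73587) ≈ 18.000)
Function('V')(z) = Mul(Rational(1, 2), Pow(z, -1)) (Function('V')(z) = Pow(Mul(2, z), -1) = Mul(Rational(1, 2), Pow(z, -1)))
Pow(Add(Function('V')(295), U), -1) = Pow(Add(Mul(Rational(1, 2), Pow(295, -1)), Rational(1324568, 73587)), -1) = Pow(Add(Mul(Rational(1, 2), Rational(1, 295)), Rational(1324568, 73587)), -1) = Pow(Add(Rational(1, 590), Rational(1324568, 73587)), -1) = Pow(Rational(781568707, 43416330), -1) = Rational(43416330, 781568707)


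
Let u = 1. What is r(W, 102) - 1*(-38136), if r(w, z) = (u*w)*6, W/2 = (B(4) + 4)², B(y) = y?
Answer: 38904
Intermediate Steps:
W = 128 (W = 2*(4 + 4)² = 2*8² = 2*64 = 128)
r(w, z) = 6*w (r(w, z) = (1*w)*6 = w*6 = 6*w)
r(W, 102) - 1*(-38136) = 6*128 - 1*(-38136) = 768 + 38136 = 38904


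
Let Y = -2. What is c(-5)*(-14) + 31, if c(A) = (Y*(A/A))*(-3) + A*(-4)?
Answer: -333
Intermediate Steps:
c(A) = 6 - 4*A (c(A) = -2*A/A*(-3) + A*(-4) = -2*1*(-3) - 4*A = -2*(-3) - 4*A = 6 - 4*A)
c(-5)*(-14) + 31 = (6 - 4*(-5))*(-14) + 31 = (6 + 20)*(-14) + 31 = 26*(-14) + 31 = -364 + 31 = -333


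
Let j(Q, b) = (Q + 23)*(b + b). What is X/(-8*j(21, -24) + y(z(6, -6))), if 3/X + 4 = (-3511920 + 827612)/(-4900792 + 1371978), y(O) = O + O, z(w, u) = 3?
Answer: -1764407/32200980516 ≈ -5.4794e-5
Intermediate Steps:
j(Q, b) = 2*b*(23 + Q) (j(Q, b) = (23 + Q)*(2*b) = 2*b*(23 + Q))
y(O) = 2*O
X = -1764407/1905158 (X = 3/(-4 + (-3511920 + 827612)/(-4900792 + 1371978)) = 3/(-4 - 2684308/(-3528814)) = 3/(-4 - 2684308*(-1/3528814)) = 3/(-4 + 1342154/1764407) = 3/(-5715474/1764407) = 3*(-1764407/5715474) = -1764407/1905158 ≈ -0.92612)
X/(-8*j(21, -24) + y(z(6, -6))) = -1764407/(1905158*(-16*(-24)*(23 + 21) + 2*3)) = -1764407/(1905158*(-16*(-24)*44 + 6)) = -1764407/(1905158*(-8*(-2112) + 6)) = -1764407/(1905158*(16896 + 6)) = -1764407/1905158/16902 = -1764407/1905158*1/16902 = -1764407/32200980516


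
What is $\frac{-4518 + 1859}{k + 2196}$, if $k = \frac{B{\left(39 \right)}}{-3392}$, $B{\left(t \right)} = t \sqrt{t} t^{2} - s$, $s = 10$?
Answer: $- \frac{67183549218176}{55348016134285} - \frac{535017517632 \sqrt{39}}{55348016134285} \approx -1.2742$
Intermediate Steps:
$B{\left(t \right)} = -10 + t^{\frac{7}{2}}$ ($B{\left(t \right)} = t \sqrt{t} t^{2} - 10 = t^{\frac{3}{2}} t^{2} - 10 = t^{\frac{7}{2}} - 10 = -10 + t^{\frac{7}{2}}$)
$k = \frac{5}{1696} - \frac{59319 \sqrt{39}}{3392}$ ($k = \frac{-10 + 39^{\frac{7}{2}}}{-3392} = \left(-10 + 59319 \sqrt{39}\right) \left(- \frac{1}{3392}\right) = \frac{5}{1696} - \frac{59319 \sqrt{39}}{3392} \approx -109.21$)
$\frac{-4518 + 1859}{k + 2196} = \frac{-4518 + 1859}{\left(\frac{5}{1696} - \frac{59319 \sqrt{39}}{3392}\right) + 2196} = - \frac{2659}{\frac{3724421}{1696} - \frac{59319 \sqrt{39}}{3392}}$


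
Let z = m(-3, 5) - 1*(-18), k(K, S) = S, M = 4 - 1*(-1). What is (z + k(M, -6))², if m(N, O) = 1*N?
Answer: 81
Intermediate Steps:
m(N, O) = N
M = 5 (M = 4 + 1 = 5)
z = 15 (z = -3 - 1*(-18) = -3 + 18 = 15)
(z + k(M, -6))² = (15 - 6)² = 9² = 81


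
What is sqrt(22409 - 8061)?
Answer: 2*sqrt(3587) ≈ 119.78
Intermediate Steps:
sqrt(22409 - 8061) = sqrt(14348) = 2*sqrt(3587)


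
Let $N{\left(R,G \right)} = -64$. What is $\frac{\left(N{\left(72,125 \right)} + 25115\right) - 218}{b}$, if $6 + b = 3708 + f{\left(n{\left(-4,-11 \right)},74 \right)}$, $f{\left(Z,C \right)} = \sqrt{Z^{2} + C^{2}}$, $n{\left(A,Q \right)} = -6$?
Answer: $\frac{45965883}{6849646} - \frac{24833 \sqrt{1378}}{6849646} \approx 6.5761$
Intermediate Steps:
$f{\left(Z,C \right)} = \sqrt{C^{2} + Z^{2}}$
$b = 3702 + 2 \sqrt{1378}$ ($b = -6 + \left(3708 + \sqrt{74^{2} + \left(-6\right)^{2}}\right) = -6 + \left(3708 + \sqrt{5476 + 36}\right) = -6 + \left(3708 + \sqrt{5512}\right) = -6 + \left(3708 + 2 \sqrt{1378}\right) = 3702 + 2 \sqrt{1378} \approx 3776.2$)
$\frac{\left(N{\left(72,125 \right)} + 25115\right) - 218}{b} = \frac{\left(-64 + 25115\right) - 218}{3702 + 2 \sqrt{1378}} = \frac{25051 - 218}{3702 + 2 \sqrt{1378}} = \frac{24833}{3702 + 2 \sqrt{1378}}$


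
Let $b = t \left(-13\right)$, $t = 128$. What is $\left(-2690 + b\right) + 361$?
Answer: $-3993$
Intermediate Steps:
$b = -1664$ ($b = 128 \left(-13\right) = -1664$)
$\left(-2690 + b\right) + 361 = \left(-2690 - 1664\right) + 361 = -4354 + 361 = -3993$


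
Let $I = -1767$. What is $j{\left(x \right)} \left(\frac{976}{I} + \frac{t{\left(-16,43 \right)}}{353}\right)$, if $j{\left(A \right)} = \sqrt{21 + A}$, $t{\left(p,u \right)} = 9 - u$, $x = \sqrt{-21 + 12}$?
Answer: $- \frac{404606 \sqrt{21 + 3 i}}{623751} \approx -2.9801 - 0.21179 i$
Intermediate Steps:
$x = 3 i$ ($x = \sqrt{-9} = 3 i \approx 3.0 i$)
$j{\left(x \right)} \left(\frac{976}{I} + \frac{t{\left(-16,43 \right)}}{353}\right) = \sqrt{21 + 3 i} \left(\frac{976}{-1767} + \frac{9 - 43}{353}\right) = \sqrt{21 + 3 i} \left(976 \left(- \frac{1}{1767}\right) + \left(9 - 43\right) \frac{1}{353}\right) = \sqrt{21 + 3 i} \left(- \frac{976}{1767} - \frac{34}{353}\right) = \sqrt{21 + 3 i} \left(- \frac{404606}{623751}\right) = - \frac{404606 \sqrt{21 + 3 i}}{623751}$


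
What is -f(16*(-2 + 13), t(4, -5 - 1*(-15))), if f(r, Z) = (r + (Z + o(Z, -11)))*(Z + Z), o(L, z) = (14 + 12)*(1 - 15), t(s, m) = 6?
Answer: 2184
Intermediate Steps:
o(L, z) = -364 (o(L, z) = 26*(-14) = -364)
f(r, Z) = 2*Z*(-364 + Z + r) (f(r, Z) = (r + (Z - 364))*(Z + Z) = (r + (-364 + Z))*(2*Z) = (-364 + Z + r)*(2*Z) = 2*Z*(-364 + Z + r))
-f(16*(-2 + 13), t(4, -5 - 1*(-15))) = -2*6*(-364 + 6 + 16*(-2 + 13)) = -2*6*(-364 + 6 + 16*11) = -2*6*(-364 + 6 + 176) = -2*6*(-182) = -1*(-2184) = 2184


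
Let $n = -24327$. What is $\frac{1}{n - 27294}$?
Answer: $- \frac{1}{51621} \approx -1.9372 \cdot 10^{-5}$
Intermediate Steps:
$\frac{1}{n - 27294} = \frac{1}{-24327 - 27294} = \frac{1}{-51621} = - \frac{1}{51621}$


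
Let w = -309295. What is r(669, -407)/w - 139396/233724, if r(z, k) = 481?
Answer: -10806726766/18072416145 ≈ -0.59797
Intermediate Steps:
r(669, -407)/w - 139396/233724 = 481/(-309295) - 139396/233724 = 481*(-1/309295) - 139396*1/233724 = -481/309295 - 34849/58431 = -10806726766/18072416145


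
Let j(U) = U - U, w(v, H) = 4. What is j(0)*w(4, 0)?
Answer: 0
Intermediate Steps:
j(U) = 0
j(0)*w(4, 0) = 0*4 = 0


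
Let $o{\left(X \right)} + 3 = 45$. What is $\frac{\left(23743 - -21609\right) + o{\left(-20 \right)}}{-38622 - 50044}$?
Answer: $- \frac{22697}{44333} \approx -0.51197$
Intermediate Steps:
$o{\left(X \right)} = 42$ ($o{\left(X \right)} = -3 + 45 = 42$)
$\frac{\left(23743 - -21609\right) + o{\left(-20 \right)}}{-38622 - 50044} = \frac{\left(23743 - -21609\right) + 42}{-38622 - 50044} = \frac{\left(23743 + 21609\right) + 42}{-88666} = \left(45352 + 42\right) \left(- \frac{1}{88666}\right) = 45394 \left(- \frac{1}{88666}\right) = - \frac{22697}{44333}$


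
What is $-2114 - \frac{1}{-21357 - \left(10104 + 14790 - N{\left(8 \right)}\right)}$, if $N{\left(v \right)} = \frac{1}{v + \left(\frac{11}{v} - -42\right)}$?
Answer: $- \frac{40185349031}{19009153} \approx -2114.0$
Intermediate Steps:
$N{\left(v \right)} = \frac{1}{42 + v + \frac{11}{v}}$ ($N{\left(v \right)} = \frac{1}{v + \left(\frac{11}{v} + 42\right)} = \frac{1}{v + \left(42 + \frac{11}{v}\right)} = \frac{1}{42 + v + \frac{11}{v}}$)
$-2114 - \frac{1}{-21357 - \left(10104 + 14790 - N{\left(8 \right)}\right)} = -2114 - \frac{1}{-21357 - \left(10104 + 14790 - \frac{8}{11 + 8^{2} + 42 \cdot 8}\right)} = -2114 - \frac{1}{-21357 - \left(24894 - \frac{8}{11 + 64 + 336}\right)} = -2114 - \frac{1}{-21357 - \frac{10231426}{411}} = -2114 - \frac{1}{- \frac{19009153}{411}} = -2114 - - \frac{411}{19009153} = -2114 + \frac{411}{19009153} = - \frac{40185349031}{19009153}$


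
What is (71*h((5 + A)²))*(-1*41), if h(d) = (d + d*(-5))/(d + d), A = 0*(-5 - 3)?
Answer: 5822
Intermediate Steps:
A = 0 (A = 0*(-8) = 0)
h(d) = -2 (h(d) = (d - 5*d)/((2*d)) = (-4*d)*(1/(2*d)) = -2)
(71*h((5 + A)²))*(-1*41) = (71*(-2))*(-1*41) = -142*(-41) = 5822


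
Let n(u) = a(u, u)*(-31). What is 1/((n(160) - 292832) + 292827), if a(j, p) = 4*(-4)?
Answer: 1/491 ≈ 0.0020367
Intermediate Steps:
a(j, p) = -16
n(u) = 496 (n(u) = -16*(-31) = 496)
1/((n(160) - 292832) + 292827) = 1/((496 - 292832) + 292827) = 1/(-292336 + 292827) = 1/491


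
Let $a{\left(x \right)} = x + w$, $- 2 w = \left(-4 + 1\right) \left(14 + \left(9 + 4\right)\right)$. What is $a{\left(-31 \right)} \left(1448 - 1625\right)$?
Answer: $- \frac{3363}{2} \approx -1681.5$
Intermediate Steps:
$w = \frac{81}{2}$ ($w = - \frac{\left(-4 + 1\right) \left(14 + \left(9 + 4\right)\right)}{2} = - \frac{\left(-3\right) \left(14 + 13\right)}{2} = - \frac{\left(-3\right) 27}{2} = \left(- \frac{1}{2}\right) \left(-81\right) = \frac{81}{2} \approx 40.5$)
$a{\left(x \right)} = \frac{81}{2} + x$ ($a{\left(x \right)} = x + \frac{81}{2} = \frac{81}{2} + x$)
$a{\left(-31 \right)} \left(1448 - 1625\right) = \left(\frac{81}{2} - 31\right) \left(1448 - 1625\right) = \frac{19}{2} \left(-177\right) = - \frac{3363}{2}$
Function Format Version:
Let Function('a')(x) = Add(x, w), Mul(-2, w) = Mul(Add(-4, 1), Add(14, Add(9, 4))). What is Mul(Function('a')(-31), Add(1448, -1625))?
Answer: Rational(-3363, 2) ≈ -1681.5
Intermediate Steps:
w = Rational(81, 2) (w = Mul(Rational(-1, 2), Mul(Add(-4, 1), Add(14, Add(9, 4)))) = Mul(Rational(-1, 2), Mul(-3, Add(14, 13))) = Mul(Rational(-1, 2), Mul(-3, 27)) = Mul(Rational(-1, 2), -81) = Rational(81, 2) ≈ 40.500)
Function('a')(x) = Add(Rational(81, 2), x) (Function('a')(x) = Add(x, Rational(81, 2)) = Add(Rational(81, 2), x))
Mul(Function('a')(-31), Add(1448, -1625)) = Mul(Add(Rational(81, 2), -31), Add(1448, -1625)) = Mul(Rational(19, 2), -177) = Rational(-3363, 2)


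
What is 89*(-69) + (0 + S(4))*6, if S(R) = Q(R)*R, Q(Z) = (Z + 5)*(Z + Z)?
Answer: -4413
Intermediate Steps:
Q(Z) = 2*Z*(5 + Z) (Q(Z) = (5 + Z)*(2*Z) = 2*Z*(5 + Z))
S(R) = 2*R²*(5 + R) (S(R) = (2*R*(5 + R))*R = 2*R²*(5 + R))
89*(-69) + (0 + S(4))*6 = 89*(-69) + (0 + 2*4²*(5 + 4))*6 = -6141 + (0 + 2*16*9)*6 = -6141 + (0 + 288)*6 = -6141 + 288*6 = -6141 + 1728 = -4413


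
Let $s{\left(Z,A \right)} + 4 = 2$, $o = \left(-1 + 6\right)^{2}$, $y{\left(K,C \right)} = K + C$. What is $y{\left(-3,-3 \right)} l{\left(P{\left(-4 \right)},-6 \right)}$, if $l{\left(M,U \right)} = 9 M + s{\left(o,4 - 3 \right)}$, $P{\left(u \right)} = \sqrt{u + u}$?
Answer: $12 - 108 i \sqrt{2} \approx 12.0 - 152.74 i$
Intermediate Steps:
$P{\left(u \right)} = \sqrt{2} \sqrt{u}$ ($P{\left(u \right)} = \sqrt{2 u} = \sqrt{2} \sqrt{u}$)
$y{\left(K,C \right)} = C + K$
$o = 25$ ($o = 5^{2} = 25$)
$s{\left(Z,A \right)} = -2$ ($s{\left(Z,A \right)} = -4 + 2 = -2$)
$l{\left(M,U \right)} = -2 + 9 M$ ($l{\left(M,U \right)} = 9 M - 2 = -2 + 9 M$)
$y{\left(-3,-3 \right)} l{\left(P{\left(-4 \right)},-6 \right)} = \left(-3 - 3\right) \left(-2 + 9 \sqrt{2} \sqrt{-4}\right) = - 6 \left(-2 + 9 \sqrt{2} \cdot 2 i\right) = - 6 \left(-2 + 9 \cdot 2 i \sqrt{2}\right) = - 6 \left(-2 + 18 i \sqrt{2}\right) = 12 - 108 i \sqrt{2}$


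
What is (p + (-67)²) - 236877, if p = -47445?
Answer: -279833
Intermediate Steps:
(p + (-67)²) - 236877 = (-47445 + (-67)²) - 236877 = (-47445 + 4489) - 236877 = -42956 - 236877 = -279833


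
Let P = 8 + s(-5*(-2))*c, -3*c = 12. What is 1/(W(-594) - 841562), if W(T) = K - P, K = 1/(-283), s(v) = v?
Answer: -283/238152991 ≈ -1.1883e-6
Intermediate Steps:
c = -4 (c = -⅓*12 = -4)
P = -32 (P = 8 - 5*(-2)*(-4) = 8 + 10*(-4) = 8 - 40 = -32)
K = -1/283 ≈ -0.0035336
W(T) = 9055/283 (W(T) = -1/283 - 1*(-32) = -1/283 + 32 = 9055/283)
1/(W(-594) - 841562) = 1/(9055/283 - 841562) = 1/(-238152991/283) = -283/238152991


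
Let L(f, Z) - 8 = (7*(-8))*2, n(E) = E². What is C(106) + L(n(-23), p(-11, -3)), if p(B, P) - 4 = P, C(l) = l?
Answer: 2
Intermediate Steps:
p(B, P) = 4 + P
L(f, Z) = -104 (L(f, Z) = 8 + (7*(-8))*2 = 8 - 56*2 = 8 - 112 = -104)
C(106) + L(n(-23), p(-11, -3)) = 106 - 104 = 2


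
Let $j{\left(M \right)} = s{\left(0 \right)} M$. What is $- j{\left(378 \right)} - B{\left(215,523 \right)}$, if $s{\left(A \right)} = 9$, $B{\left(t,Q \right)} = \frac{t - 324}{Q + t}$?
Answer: $- \frac{2510567}{738} \approx -3401.9$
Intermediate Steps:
$B{\left(t,Q \right)} = \frac{-324 + t}{Q + t}$
$j{\left(M \right)} = 9 M$
$- j{\left(378 \right)} - B{\left(215,523 \right)} = - 9 \cdot 378 - \frac{-324 + 215}{523 + 215} = \left(-1\right) 3402 - \frac{1}{738} \left(-109\right) = -3402 - \frac{1}{738} \left(-109\right) = -3402 - - \frac{109}{738} = -3402 + \frac{109}{738} = - \frac{2510567}{738}$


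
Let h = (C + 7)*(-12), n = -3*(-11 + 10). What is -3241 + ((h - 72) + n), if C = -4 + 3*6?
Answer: -3562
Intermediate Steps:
n = 3 (n = -3*(-1) = 3)
C = 14 (C = -4 + 18 = 14)
h = -252 (h = (14 + 7)*(-12) = 21*(-12) = -252)
-3241 + ((h - 72) + n) = -3241 + ((-252 - 72) + 3) = -3241 + (-324 + 3) = -3241 - 321 = -3562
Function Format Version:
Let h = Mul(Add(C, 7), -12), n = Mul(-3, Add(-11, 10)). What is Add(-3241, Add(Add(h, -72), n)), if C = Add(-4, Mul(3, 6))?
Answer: -3562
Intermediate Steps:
n = 3 (n = Mul(-3, -1) = 3)
C = 14 (C = Add(-4, 18) = 14)
h = -252 (h = Mul(Add(14, 7), -12) = Mul(21, -12) = -252)
Add(-3241, Add(Add(h, -72), n)) = Add(-3241, Add(Add(-252, -72), 3)) = Add(-3241, Add(-324, 3)) = Add(-3241, -321) = -3562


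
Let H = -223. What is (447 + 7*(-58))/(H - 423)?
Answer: -41/646 ≈ -0.063468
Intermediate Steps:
(447 + 7*(-58))/(H - 423) = (447 + 7*(-58))/(-223 - 423) = (447 - 406)/(-646) = 41*(-1/646) = -41/646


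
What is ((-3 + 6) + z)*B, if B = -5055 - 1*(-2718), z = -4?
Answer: 2337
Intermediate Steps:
B = -2337 (B = -5055 + 2718 = -2337)
((-3 + 6) + z)*B = ((-3 + 6) - 4)*(-2337) = (3 - 4)*(-2337) = -1*(-2337) = 2337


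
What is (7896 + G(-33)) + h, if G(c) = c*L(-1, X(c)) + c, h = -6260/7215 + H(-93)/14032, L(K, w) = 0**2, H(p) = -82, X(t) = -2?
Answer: 79596860749/10124088 ≈ 7862.1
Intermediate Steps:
L(K, w) = 0
h = -8843195/10124088 (h = -6260/7215 - 82/14032 = -6260*1/7215 - 82*1/14032 = -1252/1443 - 41/7016 = -8843195/10124088 ≈ -0.87348)
G(c) = c (G(c) = c*0 + c = 0 + c = c)
(7896 + G(-33)) + h = (7896 - 33) - 8843195/10124088 = 7863 - 8843195/10124088 = 79596860749/10124088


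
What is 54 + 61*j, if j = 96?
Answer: 5910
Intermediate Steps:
54 + 61*j = 54 + 61*96 = 54 + 5856 = 5910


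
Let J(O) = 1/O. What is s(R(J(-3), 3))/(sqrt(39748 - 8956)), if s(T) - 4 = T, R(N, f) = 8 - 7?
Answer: 5*sqrt(7698)/15396 ≈ 0.028494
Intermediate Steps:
J(O) = 1/O
R(N, f) = 1
s(T) = 4 + T
s(R(J(-3), 3))/(sqrt(39748 - 8956)) = (4 + 1)/(sqrt(39748 - 8956)) = 5/(sqrt(30792)) = 5/((2*sqrt(7698))) = 5*(sqrt(7698)/15396) = 5*sqrt(7698)/15396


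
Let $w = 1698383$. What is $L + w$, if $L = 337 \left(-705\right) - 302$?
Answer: $1460496$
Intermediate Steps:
$L = -237887$ ($L = -237585 - 302 = -237887$)
$L + w = -237887 + 1698383 = 1460496$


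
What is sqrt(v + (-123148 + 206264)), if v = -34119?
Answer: sqrt(48997) ≈ 221.35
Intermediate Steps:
sqrt(v + (-123148 + 206264)) = sqrt(-34119 + (-123148 + 206264)) = sqrt(-34119 + 83116) = sqrt(48997)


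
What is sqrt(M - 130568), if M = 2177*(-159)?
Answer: I*sqrt(476711) ≈ 690.44*I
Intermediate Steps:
M = -346143
sqrt(M - 130568) = sqrt(-346143 - 130568) = sqrt(-476711) = I*sqrt(476711)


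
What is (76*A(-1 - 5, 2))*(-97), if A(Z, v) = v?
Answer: -14744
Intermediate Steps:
(76*A(-1 - 5, 2))*(-97) = (76*2)*(-97) = 152*(-97) = -14744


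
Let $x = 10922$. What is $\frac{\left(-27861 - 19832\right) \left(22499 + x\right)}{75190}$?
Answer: $- \frac{1593947753}{75190} \approx -21199.0$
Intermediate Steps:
$\frac{\left(-27861 - 19832\right) \left(22499 + x\right)}{75190} = \frac{\left(-27861 - 19832\right) \left(22499 + 10922\right)}{75190} = \left(-47693\right) 33421 \cdot \frac{1}{75190} = \left(-1593947753\right) \frac{1}{75190} = - \frac{1593947753}{75190}$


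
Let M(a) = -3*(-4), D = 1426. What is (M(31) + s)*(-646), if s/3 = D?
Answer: -2771340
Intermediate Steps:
s = 4278 (s = 3*1426 = 4278)
M(a) = 12
(M(31) + s)*(-646) = (12 + 4278)*(-646) = 4290*(-646) = -2771340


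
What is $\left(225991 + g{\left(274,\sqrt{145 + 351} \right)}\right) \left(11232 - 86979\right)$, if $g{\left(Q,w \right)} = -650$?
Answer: $-17068904727$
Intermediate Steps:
$\left(225991 + g{\left(274,\sqrt{145 + 351} \right)}\right) \left(11232 - 86979\right) = \left(225991 - 650\right) \left(11232 - 86979\right) = 225341 \left(-75747\right) = -17068904727$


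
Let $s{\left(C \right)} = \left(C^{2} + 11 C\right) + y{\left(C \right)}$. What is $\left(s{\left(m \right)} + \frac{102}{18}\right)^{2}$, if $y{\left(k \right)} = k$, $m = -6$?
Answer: $\frac{8281}{9} \approx 920.11$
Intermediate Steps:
$s{\left(C \right)} = C^{2} + 12 C$ ($s{\left(C \right)} = \left(C^{2} + 11 C\right) + C = C^{2} + 12 C$)
$\left(s{\left(m \right)} + \frac{102}{18}\right)^{2} = \left(- 6 \left(12 - 6\right) + \frac{102}{18}\right)^{2} = \left(\left(-6\right) 6 + 102 \cdot \frac{1}{18}\right)^{2} = \left(-36 + \frac{17}{3}\right)^{2} = \left(- \frac{91}{3}\right)^{2} = \frac{8281}{9}$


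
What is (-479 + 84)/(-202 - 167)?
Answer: 395/369 ≈ 1.0705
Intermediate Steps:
(-479 + 84)/(-202 - 167) = -395/(-369) = -395*(-1/369) = 395/369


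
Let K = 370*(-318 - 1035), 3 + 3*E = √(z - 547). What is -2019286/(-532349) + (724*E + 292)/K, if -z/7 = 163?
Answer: 168517456538/44416538815 - 724*I*√422/750915 ≈ 3.794 - 0.019806*I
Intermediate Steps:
z = -1141 (z = -7*163 = -1141)
E = -1 + 2*I*√422/3 (E = -1 + √(-1141 - 547)/3 = -1 + √(-1688)/3 = -1 + (2*I*√422)/3 = -1 + 2*I*√422/3 ≈ -1.0 + 13.695*I)
K = -500610 (K = 370*(-1353) = -500610)
-2019286/(-532349) + (724*E + 292)/K = -2019286/(-532349) + (724*(-1 + 2*I*√422/3) + 292)/(-500610) = -2019286*(-1/532349) + ((-724 + 1448*I*√422/3) + 292)*(-1/500610) = 2019286/532349 + (-432 + 1448*I*√422/3)*(-1/500610) = 2019286/532349 + (72/83435 - 724*I*√422/750915) = 168517456538/44416538815 - 724*I*√422/750915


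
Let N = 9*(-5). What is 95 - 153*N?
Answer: 6980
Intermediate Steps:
N = -45
95 - 153*N = 95 - 153*(-45) = 95 + 6885 = 6980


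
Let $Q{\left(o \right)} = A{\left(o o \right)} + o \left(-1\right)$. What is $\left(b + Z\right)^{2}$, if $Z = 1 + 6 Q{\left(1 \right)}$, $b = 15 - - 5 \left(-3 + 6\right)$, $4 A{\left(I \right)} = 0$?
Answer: $625$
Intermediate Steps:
$A{\left(I \right)} = 0$ ($A{\left(I \right)} = \frac{1}{4} \cdot 0 = 0$)
$Q{\left(o \right)} = - o$ ($Q{\left(o \right)} = 0 + o \left(-1\right) = 0 - o = - o$)
$b = 30$ ($b = 15 - \left(-5\right) 3 = 15 - -15 = 15 + 15 = 30$)
$Z = -5$ ($Z = 1 + 6 \left(\left(-1\right) 1\right) = 1 + 6 \left(-1\right) = 1 - 6 = -5$)
$\left(b + Z\right)^{2} = \left(30 - 5\right)^{2} = 25^{2} = 625$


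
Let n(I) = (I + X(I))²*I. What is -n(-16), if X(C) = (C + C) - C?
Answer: 16384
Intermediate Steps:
X(C) = C (X(C) = 2*C - C = C)
n(I) = 4*I³ (n(I) = (I + I)²*I = (2*I)²*I = (4*I²)*I = 4*I³)
-n(-16) = -4*(-16)³ = -4*(-4096) = -1*(-16384) = 16384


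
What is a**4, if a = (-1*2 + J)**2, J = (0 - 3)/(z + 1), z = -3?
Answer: 1/256 ≈ 0.0039063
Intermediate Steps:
J = 3/2 (J = (0 - 3)/(-3 + 1) = -3/(-2) = -3*(-1/2) = 3/2 ≈ 1.5000)
a = 1/4 (a = (-1*2 + 3/2)**2 = (-2 + 3/2)**2 = (-1/2)**2 = 1/4 ≈ 0.25000)
a**4 = (1/4)**4 = 1/256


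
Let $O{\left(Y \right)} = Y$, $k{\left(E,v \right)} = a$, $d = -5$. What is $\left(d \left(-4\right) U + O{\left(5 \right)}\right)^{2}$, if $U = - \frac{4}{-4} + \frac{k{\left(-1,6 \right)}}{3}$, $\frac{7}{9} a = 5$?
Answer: $\frac{225625}{49} \approx 4604.6$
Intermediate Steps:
$a = \frac{45}{7}$ ($a = \frac{9}{7} \cdot 5 = \frac{45}{7} \approx 6.4286$)
$k{\left(E,v \right)} = \frac{45}{7}$
$U = \frac{22}{7}$ ($U = - \frac{4}{-4} + \frac{45}{7 \cdot 3} = \left(-4\right) \left(- \frac{1}{4}\right) + \frac{45}{7} \cdot \frac{1}{3} = 1 + \frac{15}{7} = \frac{22}{7} \approx 3.1429$)
$\left(d \left(-4\right) U + O{\left(5 \right)}\right)^{2} = \left(\left(-5\right) \left(-4\right) \frac{22}{7} + 5\right)^{2} = \left(20 \cdot \frac{22}{7} + 5\right)^{2} = \left(\frac{440}{7} + 5\right)^{2} = \left(\frac{475}{7}\right)^{2} = \frac{225625}{49}$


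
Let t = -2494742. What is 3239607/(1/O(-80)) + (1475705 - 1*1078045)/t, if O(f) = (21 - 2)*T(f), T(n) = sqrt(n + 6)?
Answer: -198830/1247371 + 61552533*I*sqrt(74) ≈ -0.1594 + 5.295e+8*I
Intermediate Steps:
T(n) = sqrt(6 + n)
O(f) = 19*sqrt(6 + f) (O(f) = (21 - 2)*sqrt(6 + f) = 19*sqrt(6 + f))
3239607/(1/O(-80)) + (1475705 - 1*1078045)/t = 3239607/(1/(19*sqrt(6 - 80))) + (1475705 - 1*1078045)/(-2494742) = 3239607/(1/(19*sqrt(-74))) + (1475705 - 1078045)*(-1/2494742) = 3239607/(1/(19*(I*sqrt(74)))) + 397660*(-1/2494742) = 3239607/(1/(19*I*sqrt(74))) - 198830/1247371 = 3239607/((-I*sqrt(74)/1406)) - 198830/1247371 = 3239607*(19*I*sqrt(74)) - 198830/1247371 = 61552533*I*sqrt(74) - 198830/1247371 = -198830/1247371 + 61552533*I*sqrt(74)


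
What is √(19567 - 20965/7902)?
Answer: √135736577782/2634 ≈ 139.87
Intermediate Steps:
√(19567 - 20965/7902) = √(154597469/7902) = √135736577782/2634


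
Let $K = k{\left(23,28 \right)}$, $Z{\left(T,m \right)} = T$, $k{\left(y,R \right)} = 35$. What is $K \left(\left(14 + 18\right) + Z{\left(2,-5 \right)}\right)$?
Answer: $1190$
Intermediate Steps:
$K = 35$
$K \left(\left(14 + 18\right) + Z{\left(2,-5 \right)}\right) = 35 \left(\left(14 + 18\right) + 2\right) = 35 \left(32 + 2\right) = 35 \cdot 34 = 1190$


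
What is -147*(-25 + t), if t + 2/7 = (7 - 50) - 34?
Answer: 15036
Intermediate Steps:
t = -541/7 (t = -2/7 + ((7 - 50) - 34) = -2/7 + (-43 - 34) = -2/7 - 77 = -541/7 ≈ -77.286)
-147*(-25 + t) = -147*(-25 - 541/7) = -147*(-716/7) = 15036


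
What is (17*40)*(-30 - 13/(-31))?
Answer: -623560/31 ≈ -20115.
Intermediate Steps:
(17*40)*(-30 - 13/(-31)) = 680*(-30 - 13*(-1/31)) = 680*(-30 + 13/31) = 680*(-917/31) = -623560/31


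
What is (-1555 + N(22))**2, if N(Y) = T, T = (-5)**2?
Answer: 2340900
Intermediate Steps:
T = 25
N(Y) = 25
(-1555 + N(22))**2 = (-1555 + 25)**2 = (-1530)**2 = 2340900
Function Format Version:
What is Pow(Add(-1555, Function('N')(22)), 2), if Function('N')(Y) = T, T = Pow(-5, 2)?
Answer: 2340900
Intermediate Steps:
T = 25
Function('N')(Y) = 25
Pow(Add(-1555, Function('N')(22)), 2) = Pow(Add(-1555, 25), 2) = Pow(-1530, 2) = 2340900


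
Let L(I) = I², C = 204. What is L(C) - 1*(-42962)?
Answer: 84578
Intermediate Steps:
L(C) - 1*(-42962) = 204² - 1*(-42962) = 41616 + 42962 = 84578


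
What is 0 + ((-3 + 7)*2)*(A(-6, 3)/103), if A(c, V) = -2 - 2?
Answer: -32/103 ≈ -0.31068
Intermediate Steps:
A(c, V) = -4
0 + ((-3 + 7)*2)*(A(-6, 3)/103) = 0 + ((-3 + 7)*2)*(-4/103) = 0 + (4*2)*(-4*1/103) = 0 + 8*(-4/103) = 0 - 32/103 = -32/103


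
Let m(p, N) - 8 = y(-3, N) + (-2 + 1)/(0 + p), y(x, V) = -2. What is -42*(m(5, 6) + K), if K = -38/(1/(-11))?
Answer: -88998/5 ≈ -17800.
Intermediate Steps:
K = 418 (K = -38/(-1/11) = -38*(-11) = 418)
m(p, N) = 6 - 1/p (m(p, N) = 8 + (-2 + (-2 + 1)/(0 + p)) = 8 + (-2 - 1/p) = 6 - 1/p)
-42*(m(5, 6) + K) = -42*((6 - 1/5) + 418) = -42*(29/5 + 418) = -42*2119/5 = -88998/5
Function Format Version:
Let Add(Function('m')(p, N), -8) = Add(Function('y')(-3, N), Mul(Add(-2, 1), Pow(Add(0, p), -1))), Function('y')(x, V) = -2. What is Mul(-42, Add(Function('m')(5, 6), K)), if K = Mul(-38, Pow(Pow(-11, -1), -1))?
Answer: Rational(-88998, 5) ≈ -17800.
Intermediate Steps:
K = 418 (K = Mul(-38, Pow(Rational(-1, 11), -1)) = Mul(-38, -11) = 418)
Function('m')(p, N) = Add(6, Mul(-1, Pow(p, -1))) (Function('m')(p, N) = Add(8, Add(-2, Mul(Add(-2, 1), Pow(Add(0, p), -1)))) = Add(8, Add(-2, Mul(-1, Pow(p, -1)))) = Add(6, Mul(-1, Pow(p, -1))))
Mul(-42, Add(Function('m')(5, 6), K)) = Mul(-42, Add(Add(6, Mul(-1, Pow(5, -1))), 418)) = Mul(-42, Add(Add(6, Mul(-1, Rational(1, 5))), 418)) = Mul(-42, Add(Add(6, Rational(-1, 5)), 418)) = Mul(-42, Add(Rational(29, 5), 418)) = Mul(-42, Rational(2119, 5)) = Rational(-88998, 5)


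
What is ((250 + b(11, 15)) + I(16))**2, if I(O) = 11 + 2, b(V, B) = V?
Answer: 75076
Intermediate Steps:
I(O) = 13
((250 + b(11, 15)) + I(16))**2 = ((250 + 11) + 13)**2 = (261 + 13)**2 = 274**2 = 75076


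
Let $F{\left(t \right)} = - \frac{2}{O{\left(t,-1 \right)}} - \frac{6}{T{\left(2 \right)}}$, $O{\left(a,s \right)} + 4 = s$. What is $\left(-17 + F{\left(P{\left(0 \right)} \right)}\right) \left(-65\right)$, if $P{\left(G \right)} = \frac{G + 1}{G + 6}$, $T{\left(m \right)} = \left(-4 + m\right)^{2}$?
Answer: $\frac{2353}{2} \approx 1176.5$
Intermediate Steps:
$O{\left(a,s \right)} = -4 + s$
$P{\left(G \right)} = \frac{1 + G}{6 + G}$
$F{\left(t \right)} = - \frac{11}{10}$ ($F{\left(t \right)} = - \frac{2}{-4 - 1} - \frac{6}{\left(-4 + 2\right)^{2}} = - \frac{2}{-5} - \frac{6}{\left(-2\right)^{2}} = \left(-2\right) \left(- \frac{1}{5}\right) - \frac{6}{4} = \frac{2}{5} - \frac{3}{2} = - \frac{11}{10}$)
$\left(-17 + F{\left(P{\left(0 \right)} \right)}\right) \left(-65\right) = \left(-17 - \frac{11}{10}\right) \left(-65\right) = \left(- \frac{181}{10}\right) \left(-65\right) = \frac{2353}{2}$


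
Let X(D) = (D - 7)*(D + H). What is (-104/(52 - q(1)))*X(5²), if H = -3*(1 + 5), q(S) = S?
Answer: -4368/17 ≈ -256.94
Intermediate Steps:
H = -18 (H = -3*6 = -18)
X(D) = (-18 + D)*(-7 + D) (X(D) = (D - 7)*(D - 18) = (-7 + D)*(-18 + D) = (-18 + D)*(-7 + D))
(-104/(52 - q(1)))*X(5²) = (-104/(52 - 1*1))*(126 + (5²)² - 25*5²) = (-104/(52 - 1))*(126 + 25² - 25*25) = (-104/51)*(126 + 625 - 625) = -104*1/51*126 = -104/51*126 = -4368/17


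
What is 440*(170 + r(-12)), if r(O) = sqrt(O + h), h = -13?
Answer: 74800 + 2200*I ≈ 74800.0 + 2200.0*I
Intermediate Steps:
r(O) = sqrt(-13 + O) (r(O) = sqrt(O - 13) = sqrt(-13 + O))
440*(170 + r(-12)) = 440*(170 + sqrt(-13 - 12)) = 440*(170 + sqrt(-25)) = 440*(170 + 5*I) = 74800 + 2200*I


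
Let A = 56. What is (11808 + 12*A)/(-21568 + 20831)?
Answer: -12480/737 ≈ -16.934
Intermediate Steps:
(11808 + 12*A)/(-21568 + 20831) = (11808 + 12*56)/(-21568 + 20831) = (11808 + 672)/(-737) = 12480*(-1/737) = -12480/737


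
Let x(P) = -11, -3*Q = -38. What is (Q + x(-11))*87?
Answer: 145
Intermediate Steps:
Q = 38/3 (Q = -1/3*(-38) = 38/3 ≈ 12.667)
(Q + x(-11))*87 = (38/3 - 11)*87 = (5/3)*87 = 145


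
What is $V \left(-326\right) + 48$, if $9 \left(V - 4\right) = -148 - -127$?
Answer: $- \frac{1486}{3} \approx -495.33$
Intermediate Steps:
$V = \frac{5}{3}$ ($V = 4 + \frac{-148 - -127}{9} = 4 + \frac{-148 + 127}{9} = 4 + \frac{1}{9} \left(-21\right) = 4 - \frac{7}{3} = \frac{5}{3} \approx 1.6667$)
$V \left(-326\right) + 48 = \frac{5}{3} \left(-326\right) + 48 = - \frac{1630}{3} + 48 = - \frac{1486}{3}$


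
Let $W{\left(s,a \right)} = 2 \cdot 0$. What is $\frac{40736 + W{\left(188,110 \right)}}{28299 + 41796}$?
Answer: $\frac{40736}{70095} \approx 0.58115$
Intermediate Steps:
$W{\left(s,a \right)} = 0$
$\frac{40736 + W{\left(188,110 \right)}}{28299 + 41796} = \frac{40736 + 0}{28299 + 41796} = \frac{40736}{70095}$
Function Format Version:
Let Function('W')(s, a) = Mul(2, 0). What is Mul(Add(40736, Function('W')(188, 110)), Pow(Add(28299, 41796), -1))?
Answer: Rational(40736, 70095) ≈ 0.58115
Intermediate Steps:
Function('W')(s, a) = 0
Mul(Add(40736, Function('W')(188, 110)), Pow(Add(28299, 41796), -1)) = Mul(Add(40736, 0), Pow(Add(28299, 41796), -1)) = Mul(40736, Pow(70095, -1)) = Mul(40736, Rational(1, 70095)) = Rational(40736, 70095)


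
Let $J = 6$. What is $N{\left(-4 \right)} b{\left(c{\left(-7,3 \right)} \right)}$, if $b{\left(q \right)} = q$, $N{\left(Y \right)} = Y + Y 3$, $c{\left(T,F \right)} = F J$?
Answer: $-288$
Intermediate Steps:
$c{\left(T,F \right)} = 6 F$ ($c{\left(T,F \right)} = F 6 = 6 F$)
$N{\left(Y \right)} = 4 Y$ ($N{\left(Y \right)} = Y + 3 Y = 4 Y$)
$N{\left(-4 \right)} b{\left(c{\left(-7,3 \right)} \right)} = 4 \left(-4\right) 6 \cdot 3 = \left(-16\right) 18 = -288$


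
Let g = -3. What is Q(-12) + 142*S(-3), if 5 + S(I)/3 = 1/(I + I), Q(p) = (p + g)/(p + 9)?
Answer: -2196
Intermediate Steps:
Q(p) = (-3 + p)/(9 + p) (Q(p) = (p - 3)/(p + 9) = (-3 + p)/(9 + p))
S(I) = -15 + 3/(2*I) (S(I) = -15 + 3/(I + I) = -15 + 3/((2*I)) = -15 + 3*(1/(2*I)) = -15 + 3/(2*I))
Q(-12) + 142*S(-3) = (-3 - 12)/(9 - 12) + 142*(-15 + (3/2)/(-3)) = -15/(-3) + 142*(-15 + (3/2)*(-1/3)) = -1/3*(-15) + 142*(-15 - 1/2) = 5 + 142*(-31/2) = 5 - 2201 = -2196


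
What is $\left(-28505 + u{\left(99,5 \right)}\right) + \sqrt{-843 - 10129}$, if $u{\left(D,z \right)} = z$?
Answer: $-28500 + 2 i \sqrt{2743} \approx -28500.0 + 104.75 i$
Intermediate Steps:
$\left(-28505 + u{\left(99,5 \right)}\right) + \sqrt{-843 - 10129} = \left(-28505 + 5\right) + \sqrt{-843 - 10129} = -28500 + \sqrt{-10972} = -28500 + 2 i \sqrt{2743}$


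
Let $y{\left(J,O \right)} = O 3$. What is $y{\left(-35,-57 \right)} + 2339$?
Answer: $2168$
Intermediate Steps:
$y{\left(J,O \right)} = 3 O$
$y{\left(-35,-57 \right)} + 2339 = 3 \left(-57\right) + 2339 = -171 + 2339 = 2168$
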